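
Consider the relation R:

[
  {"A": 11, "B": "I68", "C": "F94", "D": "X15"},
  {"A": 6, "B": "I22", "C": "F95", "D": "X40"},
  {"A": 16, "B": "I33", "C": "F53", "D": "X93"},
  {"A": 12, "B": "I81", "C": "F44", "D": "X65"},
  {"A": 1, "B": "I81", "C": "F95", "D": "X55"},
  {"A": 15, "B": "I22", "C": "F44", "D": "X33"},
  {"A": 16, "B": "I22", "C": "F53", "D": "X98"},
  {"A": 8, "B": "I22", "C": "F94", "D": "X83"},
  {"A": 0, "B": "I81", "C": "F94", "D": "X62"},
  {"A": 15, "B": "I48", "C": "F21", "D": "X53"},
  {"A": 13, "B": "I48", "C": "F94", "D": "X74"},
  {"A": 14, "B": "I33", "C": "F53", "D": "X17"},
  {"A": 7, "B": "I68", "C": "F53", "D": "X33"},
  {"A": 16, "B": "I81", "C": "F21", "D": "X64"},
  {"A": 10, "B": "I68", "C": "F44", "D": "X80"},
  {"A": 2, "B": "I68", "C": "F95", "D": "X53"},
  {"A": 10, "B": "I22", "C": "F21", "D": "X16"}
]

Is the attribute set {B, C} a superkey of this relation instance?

Two distinct rows share (B=I33, C=F53), so {B, C} does not determine every attribute — not a superkey.

No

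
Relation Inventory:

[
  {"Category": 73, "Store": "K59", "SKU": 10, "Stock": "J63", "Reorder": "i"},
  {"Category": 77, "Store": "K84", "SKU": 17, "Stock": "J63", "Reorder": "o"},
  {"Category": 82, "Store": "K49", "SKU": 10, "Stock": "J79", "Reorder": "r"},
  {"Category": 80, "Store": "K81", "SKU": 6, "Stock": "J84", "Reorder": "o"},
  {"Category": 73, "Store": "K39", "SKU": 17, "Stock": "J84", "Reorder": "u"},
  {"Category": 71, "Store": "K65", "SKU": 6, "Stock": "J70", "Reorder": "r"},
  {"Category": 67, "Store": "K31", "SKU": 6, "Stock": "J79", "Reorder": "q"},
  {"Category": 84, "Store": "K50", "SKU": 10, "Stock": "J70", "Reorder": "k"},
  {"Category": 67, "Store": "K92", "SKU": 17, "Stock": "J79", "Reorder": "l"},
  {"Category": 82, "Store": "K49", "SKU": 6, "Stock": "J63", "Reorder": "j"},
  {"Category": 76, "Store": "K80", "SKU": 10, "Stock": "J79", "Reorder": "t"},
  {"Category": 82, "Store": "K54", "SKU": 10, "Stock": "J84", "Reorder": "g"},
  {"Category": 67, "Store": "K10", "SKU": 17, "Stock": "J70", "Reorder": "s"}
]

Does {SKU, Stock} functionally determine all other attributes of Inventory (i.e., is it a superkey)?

Two distinct rows share (SKU=10, Stock=J79), so {SKU, Stock} does not determine every attribute — not a superkey.

No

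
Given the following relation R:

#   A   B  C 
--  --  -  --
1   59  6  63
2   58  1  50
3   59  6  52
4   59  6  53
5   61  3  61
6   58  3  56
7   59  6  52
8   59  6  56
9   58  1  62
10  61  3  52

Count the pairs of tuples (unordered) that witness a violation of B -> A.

2

B=6: all 5 rows agree on A — 0 pairs.
B=1: all 2 rows agree on A — 0 pairs.
B=3: violating pairs (5,6), (6,10) — 2 pairs.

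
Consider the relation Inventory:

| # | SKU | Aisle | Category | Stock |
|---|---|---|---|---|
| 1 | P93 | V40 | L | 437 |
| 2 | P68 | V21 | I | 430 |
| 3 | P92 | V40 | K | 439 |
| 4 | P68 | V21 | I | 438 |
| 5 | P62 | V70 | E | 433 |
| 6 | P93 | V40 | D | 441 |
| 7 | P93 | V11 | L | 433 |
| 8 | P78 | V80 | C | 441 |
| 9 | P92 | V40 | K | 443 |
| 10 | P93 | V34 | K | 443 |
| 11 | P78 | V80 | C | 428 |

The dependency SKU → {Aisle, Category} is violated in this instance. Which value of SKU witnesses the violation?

SKU=P93: rows 1, 6, 7, 10 → {Aisle,Category} takes values {(V40, L), (V40, D), (V11, L), (V34, K)} — violation
SKU=P68: rows 2, 4 → {Aisle,Category} = (V21, I), (V21, I) ✓
SKU=P92: rows 3, 9 → {Aisle,Category} = (V40, K), (V40, K) ✓
SKU=P62: row 5 → {Aisle,Category} = (V70, E) ✓
SKU=P78: rows 8, 11 → {Aisle,Category} = (V80, C), (V80, C) ✓
The only SKU value with inconsistent RHS is SKU=P93.

P93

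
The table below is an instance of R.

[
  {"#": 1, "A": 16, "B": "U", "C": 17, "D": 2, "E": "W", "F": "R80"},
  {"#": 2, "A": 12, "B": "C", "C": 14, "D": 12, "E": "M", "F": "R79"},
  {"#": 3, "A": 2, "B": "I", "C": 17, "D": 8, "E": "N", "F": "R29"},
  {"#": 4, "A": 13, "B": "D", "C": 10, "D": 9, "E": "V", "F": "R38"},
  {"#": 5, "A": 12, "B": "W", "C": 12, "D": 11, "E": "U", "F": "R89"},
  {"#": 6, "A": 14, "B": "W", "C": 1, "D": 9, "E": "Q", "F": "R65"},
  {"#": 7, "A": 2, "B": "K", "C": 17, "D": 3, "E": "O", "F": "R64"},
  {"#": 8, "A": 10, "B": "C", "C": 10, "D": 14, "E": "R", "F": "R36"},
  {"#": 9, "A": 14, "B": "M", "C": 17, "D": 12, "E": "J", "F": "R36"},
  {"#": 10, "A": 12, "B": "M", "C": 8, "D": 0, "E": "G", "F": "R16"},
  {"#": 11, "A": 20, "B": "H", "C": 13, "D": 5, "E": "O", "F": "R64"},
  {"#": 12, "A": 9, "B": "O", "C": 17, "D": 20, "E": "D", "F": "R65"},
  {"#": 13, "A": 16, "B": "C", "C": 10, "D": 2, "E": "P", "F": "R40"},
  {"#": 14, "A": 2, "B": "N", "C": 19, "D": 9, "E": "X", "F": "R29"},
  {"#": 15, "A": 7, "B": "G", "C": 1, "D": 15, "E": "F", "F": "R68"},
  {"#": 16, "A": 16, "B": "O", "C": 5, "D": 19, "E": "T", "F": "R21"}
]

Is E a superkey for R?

No

Rows 7 and 11 have the same E value E=O but are distinct tuples, so E does not determine every attribute — not a superkey.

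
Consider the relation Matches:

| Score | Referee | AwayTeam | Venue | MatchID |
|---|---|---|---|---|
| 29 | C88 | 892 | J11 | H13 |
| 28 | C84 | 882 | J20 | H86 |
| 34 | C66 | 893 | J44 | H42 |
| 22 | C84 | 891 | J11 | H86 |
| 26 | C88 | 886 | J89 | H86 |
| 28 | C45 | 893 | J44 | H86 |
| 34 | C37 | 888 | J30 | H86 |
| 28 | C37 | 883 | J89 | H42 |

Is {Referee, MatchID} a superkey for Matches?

No

Two distinct rows share (Referee=C84, MatchID=H86), so {Referee, MatchID} does not determine every attribute — not a superkey.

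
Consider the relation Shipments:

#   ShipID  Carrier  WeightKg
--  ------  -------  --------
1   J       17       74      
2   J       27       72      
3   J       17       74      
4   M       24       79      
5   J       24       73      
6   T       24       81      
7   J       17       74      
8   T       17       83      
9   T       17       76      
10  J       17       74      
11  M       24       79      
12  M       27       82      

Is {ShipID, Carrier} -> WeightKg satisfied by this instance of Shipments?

No

(ShipID=J, Carrier=17): rows 1, 3, 7, 10 → WeightKg = 74, 74, 74, 74 ✓
(ShipID=J, Carrier=27): row 2 → WeightKg = 72 ✓
(ShipID=M, Carrier=24): rows 4, 11 → WeightKg = 79, 79 ✓
(ShipID=J, Carrier=24): row 5 → WeightKg = 73 ✓
(ShipID=T, Carrier=24): row 6 → WeightKg = 81 ✓
(ShipID=T, Carrier=17): rows 8, 9 → WeightKg takes values {83, 76} — violation
(ShipID=M, Carrier=27): row 12 → WeightKg = 82 ✓
Two rows agree on {ShipID, Carrier} but differ on WeightKg, so {ShipID, Carrier} -> WeightKg does not hold.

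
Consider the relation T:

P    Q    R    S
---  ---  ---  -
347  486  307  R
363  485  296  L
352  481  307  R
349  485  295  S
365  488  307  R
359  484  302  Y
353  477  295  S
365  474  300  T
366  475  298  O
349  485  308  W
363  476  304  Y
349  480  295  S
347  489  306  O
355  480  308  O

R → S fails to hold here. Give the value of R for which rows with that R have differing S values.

R=307: 3 rows → S = R, R, R ✓
R=296: 1 row → S = L ✓
R=295: 3 rows → S = S, S, S ✓
R=302: 1 row → S = Y ✓
R=300: 1 row → S = T ✓
R=298: 1 row → S = O ✓
R=308: 2 rows → S takes values {W, O} — violation
R=304: 1 row → S = Y ✓
R=306: 1 row → S = O ✓
The only R value with inconsistent S is R=308.

308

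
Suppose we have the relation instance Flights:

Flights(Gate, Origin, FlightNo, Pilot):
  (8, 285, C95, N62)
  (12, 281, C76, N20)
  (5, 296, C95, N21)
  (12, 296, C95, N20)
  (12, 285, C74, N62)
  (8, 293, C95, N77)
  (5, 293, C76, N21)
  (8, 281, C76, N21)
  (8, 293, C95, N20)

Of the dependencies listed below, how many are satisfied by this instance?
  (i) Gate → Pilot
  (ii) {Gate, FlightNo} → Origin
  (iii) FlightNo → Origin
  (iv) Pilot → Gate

0

(i) Gate → Pilot: Gate=8: 4 rows → Pilot takes values {N62, N77, N21, N20} — violation; Gate=12: 3 rows → Pilot takes values {N20, N62} — violation — fails.
(ii) {Gate, FlightNo} → Origin: (Gate=8, FlightNo=C95): 3 rows → Origin takes values {285, 293} — violation — fails.
(iii) FlightNo → Origin: FlightNo=C95: 5 rows → Origin takes values {285, 296, 293} — violation; FlightNo=C76: 3 rows → Origin takes values {281, 293} — violation — fails.
(iv) Pilot → Gate: Pilot=N62: 2 rows → Gate takes values {8, 12} — violation; Pilot=N20: 3 rows → Gate takes values {12, 8} — violation; Pilot=N21: 3 rows → Gate takes values {5, 8} — violation — fails.
None of the 4 dependencies hold.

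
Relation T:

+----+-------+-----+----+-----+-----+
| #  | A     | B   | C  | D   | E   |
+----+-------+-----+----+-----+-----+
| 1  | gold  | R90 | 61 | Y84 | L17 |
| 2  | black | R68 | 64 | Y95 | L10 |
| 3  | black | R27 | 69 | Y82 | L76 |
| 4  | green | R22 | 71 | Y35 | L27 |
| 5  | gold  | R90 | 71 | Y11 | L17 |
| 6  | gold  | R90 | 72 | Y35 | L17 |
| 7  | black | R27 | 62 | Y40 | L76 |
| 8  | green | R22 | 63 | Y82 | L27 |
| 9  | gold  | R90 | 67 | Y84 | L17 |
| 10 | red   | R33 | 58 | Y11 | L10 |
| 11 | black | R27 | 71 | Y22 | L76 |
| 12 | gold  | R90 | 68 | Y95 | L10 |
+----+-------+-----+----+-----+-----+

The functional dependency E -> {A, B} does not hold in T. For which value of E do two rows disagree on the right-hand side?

E=L17: rows 1, 5, 6, 9 → {A,B} = (gold, R90), (gold, R90), (gold, R90), (gold, R90) ✓
E=L10: rows 2, 10, 12 → {A,B} takes values {(black, R68), (red, R33), (gold, R90)} — violation
E=L76: rows 3, 7, 11 → {A,B} = (black, R27), (black, R27), (black, R27) ✓
E=L27: rows 4, 8 → {A,B} = (green, R22), (green, R22) ✓
The only E value with inconsistent RHS is E=L10.

L10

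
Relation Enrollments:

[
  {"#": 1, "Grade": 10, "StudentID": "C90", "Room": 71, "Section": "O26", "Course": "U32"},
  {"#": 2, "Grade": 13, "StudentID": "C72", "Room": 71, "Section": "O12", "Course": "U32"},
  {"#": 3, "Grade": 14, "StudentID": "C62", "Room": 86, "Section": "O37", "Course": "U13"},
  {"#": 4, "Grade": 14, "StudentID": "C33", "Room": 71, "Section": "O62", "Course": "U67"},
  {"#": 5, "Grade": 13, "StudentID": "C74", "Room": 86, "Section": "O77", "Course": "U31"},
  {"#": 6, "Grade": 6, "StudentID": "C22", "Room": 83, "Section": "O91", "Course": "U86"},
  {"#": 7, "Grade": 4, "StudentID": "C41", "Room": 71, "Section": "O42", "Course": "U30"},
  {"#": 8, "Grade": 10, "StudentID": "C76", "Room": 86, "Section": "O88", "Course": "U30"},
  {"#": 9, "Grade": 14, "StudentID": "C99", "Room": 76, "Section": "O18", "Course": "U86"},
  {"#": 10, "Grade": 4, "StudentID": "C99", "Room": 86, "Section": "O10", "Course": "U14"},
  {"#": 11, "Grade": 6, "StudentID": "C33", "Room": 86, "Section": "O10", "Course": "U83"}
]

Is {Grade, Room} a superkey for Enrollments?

Yes

All 11 rows have distinct {Grade, Room} values, so {Grade, Room} → (all attributes) holds and {Grade, Room} is a superkey.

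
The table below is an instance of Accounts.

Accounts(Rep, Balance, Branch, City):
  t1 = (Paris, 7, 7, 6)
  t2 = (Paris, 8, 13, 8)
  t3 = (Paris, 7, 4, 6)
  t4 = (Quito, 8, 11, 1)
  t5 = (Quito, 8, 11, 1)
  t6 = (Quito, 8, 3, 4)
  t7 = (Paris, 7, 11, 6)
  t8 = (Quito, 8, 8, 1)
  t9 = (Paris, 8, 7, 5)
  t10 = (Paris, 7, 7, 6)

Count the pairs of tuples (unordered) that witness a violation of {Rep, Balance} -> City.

4

(Rep=Paris, Balance=7): all 4 rows agree on City — 0 pairs.
(Rep=Paris, Balance=8): violating pairs (2,9) — 1 pair.
(Rep=Quito, Balance=8): violating pairs (4,6), (5,6), (6,8) — 3 pairs.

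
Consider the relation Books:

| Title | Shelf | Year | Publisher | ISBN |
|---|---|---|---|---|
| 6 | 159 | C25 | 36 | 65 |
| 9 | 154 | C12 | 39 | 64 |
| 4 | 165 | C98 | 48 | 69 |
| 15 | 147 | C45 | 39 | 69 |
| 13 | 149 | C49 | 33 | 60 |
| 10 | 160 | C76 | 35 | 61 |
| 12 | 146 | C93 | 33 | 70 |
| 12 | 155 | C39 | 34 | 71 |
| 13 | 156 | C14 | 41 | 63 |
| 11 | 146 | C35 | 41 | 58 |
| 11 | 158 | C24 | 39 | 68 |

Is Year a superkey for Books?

All 11 rows have distinct Year values, so Year → (all attributes) holds and Year is a superkey.

Yes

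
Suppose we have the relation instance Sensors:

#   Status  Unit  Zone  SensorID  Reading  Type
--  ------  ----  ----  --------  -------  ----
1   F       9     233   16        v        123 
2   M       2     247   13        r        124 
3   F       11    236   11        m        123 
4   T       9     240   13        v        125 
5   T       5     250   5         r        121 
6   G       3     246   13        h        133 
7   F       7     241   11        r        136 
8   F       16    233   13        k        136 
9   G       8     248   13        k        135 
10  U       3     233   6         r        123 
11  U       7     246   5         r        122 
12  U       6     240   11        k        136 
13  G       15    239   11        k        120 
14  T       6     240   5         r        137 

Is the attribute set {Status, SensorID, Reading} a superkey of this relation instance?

No

Rows 5 and 14 have the same {Status, SensorID, Reading} value (Status=T, SensorID=5, Reading=r) but are distinct tuples, so {Status, SensorID, Reading} does not determine every attribute — not a superkey.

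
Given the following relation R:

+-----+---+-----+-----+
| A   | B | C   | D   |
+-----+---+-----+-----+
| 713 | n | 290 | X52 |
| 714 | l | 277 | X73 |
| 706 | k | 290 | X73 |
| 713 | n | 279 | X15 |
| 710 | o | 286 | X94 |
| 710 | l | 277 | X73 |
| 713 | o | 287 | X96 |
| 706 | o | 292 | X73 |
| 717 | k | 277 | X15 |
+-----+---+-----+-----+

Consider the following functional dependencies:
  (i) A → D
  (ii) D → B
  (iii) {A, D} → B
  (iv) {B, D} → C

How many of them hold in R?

(i) A → D: A=713: 3 rows → D takes values {X52, X15, X96} — violation; A=710: 2 rows → D takes values {X94, X73} — violation — fails.
(ii) D → B: D=X73: 4 rows → B takes values {l, k, o} — violation; D=X15: 2 rows → B takes values {n, k} — violation — fails.
(iii) {A, D} → B: (A=706, D=X73): 2 rows → B takes values {k, o} — violation — fails.
(iv) {B, D} → C: every LHS value maps to a single RHS value — holds.
1 of the 4 dependencies holds.

1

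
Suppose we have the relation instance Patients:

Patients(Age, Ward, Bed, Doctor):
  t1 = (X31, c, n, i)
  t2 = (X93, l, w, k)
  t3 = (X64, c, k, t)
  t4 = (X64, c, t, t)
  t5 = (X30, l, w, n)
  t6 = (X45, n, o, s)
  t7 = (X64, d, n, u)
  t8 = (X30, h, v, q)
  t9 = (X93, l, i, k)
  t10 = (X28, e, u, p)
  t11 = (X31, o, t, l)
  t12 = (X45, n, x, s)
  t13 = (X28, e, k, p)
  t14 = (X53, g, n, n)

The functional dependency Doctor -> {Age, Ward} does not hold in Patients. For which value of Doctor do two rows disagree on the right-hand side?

Doctor=i: row 1 → {Age,Ward} = (X31, c) ✓
Doctor=k: rows 2, 9 → {Age,Ward} = (X93, l), (X93, l) ✓
Doctor=t: rows 3, 4 → {Age,Ward} = (X64, c), (X64, c) ✓
Doctor=n: rows 5, 14 → {Age,Ward} takes values {(X30, l), (X53, g)} — violation
Doctor=s: rows 6, 12 → {Age,Ward} = (X45, n), (X45, n) ✓
Doctor=u: row 7 → {Age,Ward} = (X64, d) ✓
Doctor=q: row 8 → {Age,Ward} = (X30, h) ✓
Doctor=p: rows 10, 13 → {Age,Ward} = (X28, e), (X28, e) ✓
Doctor=l: row 11 → {Age,Ward} = (X31, o) ✓
The only Doctor value with inconsistent RHS is Doctor=n.

n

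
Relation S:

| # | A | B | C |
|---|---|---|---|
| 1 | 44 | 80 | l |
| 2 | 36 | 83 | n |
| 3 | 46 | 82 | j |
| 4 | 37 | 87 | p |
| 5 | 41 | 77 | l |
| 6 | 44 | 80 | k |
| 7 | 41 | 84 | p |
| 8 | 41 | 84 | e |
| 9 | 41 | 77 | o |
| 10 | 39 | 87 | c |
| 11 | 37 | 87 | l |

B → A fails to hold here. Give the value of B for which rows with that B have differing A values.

B=80: rows 1, 6 → A = 44, 44 ✓
B=83: row 2 → A = 36 ✓
B=82: row 3 → A = 46 ✓
B=87: rows 4, 10, 11 → A takes values {37, 39} — violation
B=77: rows 5, 9 → A = 41, 41 ✓
B=84: rows 7, 8 → A = 41, 41 ✓
The only B value with inconsistent A is B=87.

87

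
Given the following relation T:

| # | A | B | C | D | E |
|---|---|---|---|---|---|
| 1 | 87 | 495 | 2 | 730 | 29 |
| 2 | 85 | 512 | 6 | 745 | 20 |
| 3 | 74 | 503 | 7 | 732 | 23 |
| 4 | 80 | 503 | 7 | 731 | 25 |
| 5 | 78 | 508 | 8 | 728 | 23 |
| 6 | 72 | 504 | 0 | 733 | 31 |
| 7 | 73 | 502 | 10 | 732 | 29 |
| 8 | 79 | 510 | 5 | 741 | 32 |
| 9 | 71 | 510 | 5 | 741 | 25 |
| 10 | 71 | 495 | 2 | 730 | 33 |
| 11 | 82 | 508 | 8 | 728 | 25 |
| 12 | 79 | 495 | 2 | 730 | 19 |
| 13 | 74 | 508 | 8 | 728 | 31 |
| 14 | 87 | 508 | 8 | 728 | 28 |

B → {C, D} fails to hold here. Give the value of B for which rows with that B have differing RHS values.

B=495: rows 1, 10, 12 → {C,D} = (2, 730), (2, 730), (2, 730) ✓
B=512: row 2 → {C,D} = (6, 745) ✓
B=503: rows 3, 4 → {C,D} takes values {(7, 732), (7, 731)} — violation
B=508: rows 5, 11, 13, 14 → {C,D} = (8, 728), (8, 728), (8, 728), (8, 728) ✓
B=504: row 6 → {C,D} = (0, 733) ✓
B=502: row 7 → {C,D} = (10, 732) ✓
B=510: rows 8, 9 → {C,D} = (5, 741), (5, 741) ✓
The only B value with inconsistent RHS is B=503.

503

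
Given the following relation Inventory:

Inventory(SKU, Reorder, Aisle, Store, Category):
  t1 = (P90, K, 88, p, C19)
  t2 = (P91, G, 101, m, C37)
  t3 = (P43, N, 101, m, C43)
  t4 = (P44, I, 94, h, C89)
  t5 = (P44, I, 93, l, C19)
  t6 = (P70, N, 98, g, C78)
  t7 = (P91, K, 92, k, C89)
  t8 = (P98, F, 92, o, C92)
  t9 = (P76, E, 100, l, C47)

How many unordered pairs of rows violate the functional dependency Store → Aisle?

Store=m: all 2 rows agree on Aisle — 0 pairs.
Store=l: violating pairs (5,9) — 1 pair.

1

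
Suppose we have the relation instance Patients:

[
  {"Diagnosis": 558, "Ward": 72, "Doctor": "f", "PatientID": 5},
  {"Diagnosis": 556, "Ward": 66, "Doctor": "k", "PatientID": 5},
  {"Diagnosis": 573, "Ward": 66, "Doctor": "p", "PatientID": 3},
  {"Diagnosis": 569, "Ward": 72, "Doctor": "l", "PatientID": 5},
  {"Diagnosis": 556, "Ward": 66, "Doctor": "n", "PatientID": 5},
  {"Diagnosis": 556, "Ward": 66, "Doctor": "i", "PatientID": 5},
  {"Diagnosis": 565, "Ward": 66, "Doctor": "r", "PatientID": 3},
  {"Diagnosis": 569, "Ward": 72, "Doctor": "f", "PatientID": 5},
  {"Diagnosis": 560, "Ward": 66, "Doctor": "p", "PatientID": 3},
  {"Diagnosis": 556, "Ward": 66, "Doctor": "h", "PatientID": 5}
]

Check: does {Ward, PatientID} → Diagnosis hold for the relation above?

No

(Ward=72, PatientID=5): 3 rows → Diagnosis takes values {558, 569} — violation
(Ward=66, PatientID=5): 4 rows → Diagnosis = 556, 556, 556, 556 ✓
(Ward=66, PatientID=3): 3 rows → Diagnosis takes values {573, 565, 560} — violation
Two rows agree on {Ward, PatientID} but differ on Diagnosis, so {Ward, PatientID} → Diagnosis does not hold.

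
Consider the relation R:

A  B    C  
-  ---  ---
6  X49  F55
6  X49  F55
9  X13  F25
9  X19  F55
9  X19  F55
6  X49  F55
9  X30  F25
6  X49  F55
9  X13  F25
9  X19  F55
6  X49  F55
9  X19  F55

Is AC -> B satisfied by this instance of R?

No

(A=6, C=F55): 5 rows → B = X49, X49, X49, X49, X49 ✓
(A=9, C=F25): 3 rows → B takes values {X13, X30} — violation
(A=9, C=F55): 4 rows → B = X19, X19, X19, X19 ✓
Two rows agree on AC but differ on B, so AC -> B does not hold.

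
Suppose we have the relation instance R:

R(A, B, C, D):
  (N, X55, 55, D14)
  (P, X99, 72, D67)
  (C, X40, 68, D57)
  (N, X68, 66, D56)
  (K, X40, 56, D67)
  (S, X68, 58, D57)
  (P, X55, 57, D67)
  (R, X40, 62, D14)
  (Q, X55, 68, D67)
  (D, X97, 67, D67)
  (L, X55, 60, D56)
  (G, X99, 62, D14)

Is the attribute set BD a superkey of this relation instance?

No

Two distinct rows share (B=X55, D=D67), so BD does not determine every attribute — not a superkey.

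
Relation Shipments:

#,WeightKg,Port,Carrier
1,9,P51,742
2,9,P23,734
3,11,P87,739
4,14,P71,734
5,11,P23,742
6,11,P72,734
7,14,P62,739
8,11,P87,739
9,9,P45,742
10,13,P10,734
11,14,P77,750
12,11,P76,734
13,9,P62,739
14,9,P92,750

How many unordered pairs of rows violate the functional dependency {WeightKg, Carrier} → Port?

2

(WeightKg=9, Carrier=742): violating pairs (1,9) — 1 pair.
(WeightKg=11, Carrier=739): all 2 rows agree on Port — 0 pairs.
(WeightKg=11, Carrier=734): violating pairs (6,12) — 1 pair.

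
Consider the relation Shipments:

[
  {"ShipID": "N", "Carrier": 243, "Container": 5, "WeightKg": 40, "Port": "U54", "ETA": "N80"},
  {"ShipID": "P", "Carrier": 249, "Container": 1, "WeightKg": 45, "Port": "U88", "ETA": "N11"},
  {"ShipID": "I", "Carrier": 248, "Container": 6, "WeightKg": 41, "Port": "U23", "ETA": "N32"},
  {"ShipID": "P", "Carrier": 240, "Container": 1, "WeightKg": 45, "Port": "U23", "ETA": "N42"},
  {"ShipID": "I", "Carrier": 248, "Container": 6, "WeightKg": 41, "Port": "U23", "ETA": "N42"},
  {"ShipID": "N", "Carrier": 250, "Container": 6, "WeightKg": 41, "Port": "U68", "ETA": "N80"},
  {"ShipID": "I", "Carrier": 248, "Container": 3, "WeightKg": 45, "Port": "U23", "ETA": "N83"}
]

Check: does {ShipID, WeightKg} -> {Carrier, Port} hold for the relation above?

No

(ShipID=N, WeightKg=40): 1 row → {Carrier,Port} = (243, U54) ✓
(ShipID=P, WeightKg=45): 2 rows → {Carrier,Port} takes values {(249, U88), (240, U23)} — violation
(ShipID=I, WeightKg=41): 2 rows → {Carrier,Port} = (248, U23), (248, U23) ✓
(ShipID=N, WeightKg=41): 1 row → {Carrier,Port} = (250, U68) ✓
(ShipID=I, WeightKg=45): 1 row → {Carrier,Port} = (248, U23) ✓
Two rows agree on {ShipID, WeightKg} but differ on {Carrier, Port}, so {ShipID, WeightKg} -> {Carrier, Port} does not hold.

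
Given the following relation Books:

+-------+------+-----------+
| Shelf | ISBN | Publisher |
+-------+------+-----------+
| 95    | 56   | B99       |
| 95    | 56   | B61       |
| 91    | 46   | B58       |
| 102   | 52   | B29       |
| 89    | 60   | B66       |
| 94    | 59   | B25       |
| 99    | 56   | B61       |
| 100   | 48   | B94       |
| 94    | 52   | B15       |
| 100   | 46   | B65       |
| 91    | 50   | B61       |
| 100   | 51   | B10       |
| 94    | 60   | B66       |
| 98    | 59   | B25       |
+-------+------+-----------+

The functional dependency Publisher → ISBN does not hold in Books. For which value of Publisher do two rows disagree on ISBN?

B61

Publisher=B99: 1 row → ISBN = 56 ✓
Publisher=B61: 3 rows → ISBN takes values {56, 50} — violation
Publisher=B58: 1 row → ISBN = 46 ✓
Publisher=B29: 1 row → ISBN = 52 ✓
Publisher=B66: 2 rows → ISBN = 60, 60 ✓
Publisher=B25: 2 rows → ISBN = 59, 59 ✓
Publisher=B94: 1 row → ISBN = 48 ✓
Publisher=B15: 1 row → ISBN = 52 ✓
Publisher=B65: 1 row → ISBN = 46 ✓
Publisher=B10: 1 row → ISBN = 51 ✓
The only Publisher value with inconsistent ISBN is Publisher=B61.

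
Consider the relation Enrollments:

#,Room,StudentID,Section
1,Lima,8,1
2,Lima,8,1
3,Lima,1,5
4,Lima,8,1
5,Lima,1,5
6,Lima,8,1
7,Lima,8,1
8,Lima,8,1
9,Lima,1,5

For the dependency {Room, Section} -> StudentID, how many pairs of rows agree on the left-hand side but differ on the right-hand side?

(Room=Lima, Section=1): all 6 rows agree on StudentID — 0 pairs.
(Room=Lima, Section=5): all 3 rows agree on StudentID — 0 pairs.

0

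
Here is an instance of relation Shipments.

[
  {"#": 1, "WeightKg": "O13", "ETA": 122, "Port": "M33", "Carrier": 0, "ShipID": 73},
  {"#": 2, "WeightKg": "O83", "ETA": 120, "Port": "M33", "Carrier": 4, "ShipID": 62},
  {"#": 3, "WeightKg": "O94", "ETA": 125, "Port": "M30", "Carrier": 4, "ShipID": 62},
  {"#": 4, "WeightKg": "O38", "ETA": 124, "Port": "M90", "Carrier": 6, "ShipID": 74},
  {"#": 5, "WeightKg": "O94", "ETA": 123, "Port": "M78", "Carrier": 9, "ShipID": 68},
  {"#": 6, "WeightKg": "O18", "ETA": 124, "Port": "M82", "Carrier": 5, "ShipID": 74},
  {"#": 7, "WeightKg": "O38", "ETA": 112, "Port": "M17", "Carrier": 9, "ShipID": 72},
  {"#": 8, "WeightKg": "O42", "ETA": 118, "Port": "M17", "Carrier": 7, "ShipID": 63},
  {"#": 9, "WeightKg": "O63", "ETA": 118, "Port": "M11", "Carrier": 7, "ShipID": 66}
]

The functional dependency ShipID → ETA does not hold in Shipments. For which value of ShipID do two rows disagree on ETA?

62

ShipID=73: row 1 → ETA = 122 ✓
ShipID=62: rows 2, 3 → ETA takes values {120, 125} — violation
ShipID=74: rows 4, 6 → ETA = 124, 124 ✓
ShipID=68: row 5 → ETA = 123 ✓
ShipID=72: row 7 → ETA = 112 ✓
ShipID=63: row 8 → ETA = 118 ✓
ShipID=66: row 9 → ETA = 118 ✓
The only ShipID value with inconsistent ETA is ShipID=62.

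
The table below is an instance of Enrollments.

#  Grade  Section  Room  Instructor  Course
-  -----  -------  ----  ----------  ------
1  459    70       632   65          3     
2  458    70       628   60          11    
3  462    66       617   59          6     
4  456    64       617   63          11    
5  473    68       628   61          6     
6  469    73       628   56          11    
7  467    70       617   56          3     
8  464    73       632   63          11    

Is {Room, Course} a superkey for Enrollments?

No

Rows 2 and 6 have the same {Room, Course} value (Room=628, Course=11) but are distinct tuples, so {Room, Course} does not determine every attribute — not a superkey.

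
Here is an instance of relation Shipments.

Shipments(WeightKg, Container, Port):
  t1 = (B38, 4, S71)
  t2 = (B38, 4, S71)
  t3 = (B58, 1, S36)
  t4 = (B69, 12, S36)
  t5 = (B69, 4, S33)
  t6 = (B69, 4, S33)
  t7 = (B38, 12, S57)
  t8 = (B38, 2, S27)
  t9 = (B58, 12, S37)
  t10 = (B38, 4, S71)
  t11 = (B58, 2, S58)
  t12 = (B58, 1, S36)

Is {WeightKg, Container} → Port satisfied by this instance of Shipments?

Yes

(WeightKg=B38, Container=4): rows 1, 2, 10 → Port = S71, S71, S71 ✓
(WeightKg=B58, Container=1): rows 3, 12 → Port = S36, S36 ✓
(WeightKg=B69, Container=12): row 4 → Port = S36 ✓
(WeightKg=B69, Container=4): rows 5, 6 → Port = S33, S33 ✓
(WeightKg=B38, Container=12): row 7 → Port = S57 ✓
(WeightKg=B38, Container=2): row 8 → Port = S27 ✓
(WeightKg=B58, Container=12): row 9 → Port = S37 ✓
(WeightKg=B58, Container=2): row 11 → Port = S58 ✓
Every {WeightKg, Container} value is associated with a single Port value, so {WeightKg, Container} → Port holds.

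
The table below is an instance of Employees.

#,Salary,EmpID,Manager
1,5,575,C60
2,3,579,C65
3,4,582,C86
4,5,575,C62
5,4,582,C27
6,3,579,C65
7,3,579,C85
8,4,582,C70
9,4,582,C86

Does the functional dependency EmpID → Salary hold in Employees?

EmpID=575: rows 1, 4 → Salary = 5, 5 ✓
EmpID=579: rows 2, 6, 7 → Salary = 3, 3, 3 ✓
EmpID=582: rows 3, 5, 8, 9 → Salary = 4, 4, 4, 4 ✓
Every EmpID value is associated with a single Salary value, so EmpID → Salary holds.

Yes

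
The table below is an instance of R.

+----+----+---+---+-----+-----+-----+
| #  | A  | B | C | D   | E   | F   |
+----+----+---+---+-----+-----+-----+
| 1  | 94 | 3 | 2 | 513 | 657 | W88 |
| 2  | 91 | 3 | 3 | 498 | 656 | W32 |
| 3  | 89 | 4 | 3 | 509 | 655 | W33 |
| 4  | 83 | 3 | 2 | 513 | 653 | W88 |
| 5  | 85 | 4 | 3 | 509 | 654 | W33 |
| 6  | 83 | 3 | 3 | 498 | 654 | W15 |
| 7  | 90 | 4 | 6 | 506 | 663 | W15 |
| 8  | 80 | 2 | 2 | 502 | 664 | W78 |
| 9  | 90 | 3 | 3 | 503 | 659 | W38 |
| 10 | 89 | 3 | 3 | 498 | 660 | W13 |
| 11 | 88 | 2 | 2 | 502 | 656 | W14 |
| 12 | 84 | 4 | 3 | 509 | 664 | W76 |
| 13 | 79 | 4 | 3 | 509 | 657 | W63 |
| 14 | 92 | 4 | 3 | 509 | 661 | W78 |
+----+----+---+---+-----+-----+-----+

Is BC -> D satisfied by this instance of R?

(B=3, C=2): rows 1, 4 → D = 513, 513 ✓
(B=3, C=3): rows 2, 6, 9, 10 → D takes values {498, 503} — violation
(B=4, C=3): rows 3, 5, 12, 13, 14 → D = 509, 509, 509, 509, 509 ✓
(B=4, C=6): row 7 → D = 506 ✓
(B=2, C=2): rows 8, 11 → D = 502, 502 ✓
Two rows agree on BC but differ on D, so BC -> D does not hold.

No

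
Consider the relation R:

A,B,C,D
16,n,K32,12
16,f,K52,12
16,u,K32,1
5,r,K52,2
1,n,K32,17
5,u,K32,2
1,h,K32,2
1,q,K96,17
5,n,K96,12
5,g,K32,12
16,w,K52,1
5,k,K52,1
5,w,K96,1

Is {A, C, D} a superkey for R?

All 13 rows have distinct {A, C, D} values, so {A, C, D} → (all attributes) holds and {A, C, D} is a superkey.

Yes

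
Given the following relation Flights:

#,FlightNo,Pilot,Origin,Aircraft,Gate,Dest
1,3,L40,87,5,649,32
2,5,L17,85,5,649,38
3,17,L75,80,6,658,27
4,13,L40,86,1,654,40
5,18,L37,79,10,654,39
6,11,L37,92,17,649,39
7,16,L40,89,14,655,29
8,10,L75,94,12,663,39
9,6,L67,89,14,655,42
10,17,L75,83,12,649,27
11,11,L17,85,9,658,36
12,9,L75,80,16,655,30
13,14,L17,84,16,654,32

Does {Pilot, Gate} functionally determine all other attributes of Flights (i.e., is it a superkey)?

Yes

All 13 rows have distinct {Pilot, Gate} values, so {Pilot, Gate} → (all attributes) holds and {Pilot, Gate} is a superkey.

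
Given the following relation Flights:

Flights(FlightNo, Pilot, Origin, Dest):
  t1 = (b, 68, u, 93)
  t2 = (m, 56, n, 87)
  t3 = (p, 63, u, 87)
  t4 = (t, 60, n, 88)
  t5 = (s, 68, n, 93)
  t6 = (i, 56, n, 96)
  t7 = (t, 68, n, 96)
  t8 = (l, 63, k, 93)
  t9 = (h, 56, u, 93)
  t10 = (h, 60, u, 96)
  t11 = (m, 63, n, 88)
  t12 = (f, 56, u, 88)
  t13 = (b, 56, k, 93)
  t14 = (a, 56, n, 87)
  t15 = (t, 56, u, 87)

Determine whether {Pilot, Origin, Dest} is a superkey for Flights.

Rows 2 and 14 have the same {Pilot, Origin, Dest} value (Pilot=56, Origin=n, Dest=87) but are distinct tuples, so {Pilot, Origin, Dest} does not determine every attribute — not a superkey.

No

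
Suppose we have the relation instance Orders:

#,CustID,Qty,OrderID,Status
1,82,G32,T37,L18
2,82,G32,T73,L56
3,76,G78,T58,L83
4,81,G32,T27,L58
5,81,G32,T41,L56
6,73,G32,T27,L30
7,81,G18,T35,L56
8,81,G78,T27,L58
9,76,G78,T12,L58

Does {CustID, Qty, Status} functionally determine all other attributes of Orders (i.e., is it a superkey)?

All 9 rows have distinct {CustID, Qty, Status} values, so {CustID, Qty, Status} → (all attributes) holds and {CustID, Qty, Status} is a superkey.

Yes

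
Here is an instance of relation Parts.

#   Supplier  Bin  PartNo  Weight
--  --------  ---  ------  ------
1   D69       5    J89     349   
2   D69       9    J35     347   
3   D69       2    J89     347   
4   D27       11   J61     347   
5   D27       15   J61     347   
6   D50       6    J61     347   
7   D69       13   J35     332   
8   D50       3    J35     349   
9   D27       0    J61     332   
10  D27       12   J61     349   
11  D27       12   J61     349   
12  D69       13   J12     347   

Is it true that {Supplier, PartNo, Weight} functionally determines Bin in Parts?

No

(Supplier=D69, PartNo=J89, Weight=349): row 1 → Bin = 5 ✓
(Supplier=D69, PartNo=J35, Weight=347): row 2 → Bin = 9 ✓
(Supplier=D69, PartNo=J89, Weight=347): row 3 → Bin = 2 ✓
(Supplier=D27, PartNo=J61, Weight=347): rows 4, 5 → Bin takes values {11, 15} — violation
(Supplier=D50, PartNo=J61, Weight=347): row 6 → Bin = 6 ✓
(Supplier=D69, PartNo=J35, Weight=332): row 7 → Bin = 13 ✓
(Supplier=D50, PartNo=J35, Weight=349): row 8 → Bin = 3 ✓
(Supplier=D27, PartNo=J61, Weight=332): row 9 → Bin = 0 ✓
(Supplier=D27, PartNo=J61, Weight=349): rows 10, 11 → Bin = 12, 12 ✓
(Supplier=D69, PartNo=J12, Weight=347): row 12 → Bin = 13 ✓
Two rows agree on {Supplier, PartNo, Weight} but differ on Bin, so {Supplier, PartNo, Weight} → Bin does not hold.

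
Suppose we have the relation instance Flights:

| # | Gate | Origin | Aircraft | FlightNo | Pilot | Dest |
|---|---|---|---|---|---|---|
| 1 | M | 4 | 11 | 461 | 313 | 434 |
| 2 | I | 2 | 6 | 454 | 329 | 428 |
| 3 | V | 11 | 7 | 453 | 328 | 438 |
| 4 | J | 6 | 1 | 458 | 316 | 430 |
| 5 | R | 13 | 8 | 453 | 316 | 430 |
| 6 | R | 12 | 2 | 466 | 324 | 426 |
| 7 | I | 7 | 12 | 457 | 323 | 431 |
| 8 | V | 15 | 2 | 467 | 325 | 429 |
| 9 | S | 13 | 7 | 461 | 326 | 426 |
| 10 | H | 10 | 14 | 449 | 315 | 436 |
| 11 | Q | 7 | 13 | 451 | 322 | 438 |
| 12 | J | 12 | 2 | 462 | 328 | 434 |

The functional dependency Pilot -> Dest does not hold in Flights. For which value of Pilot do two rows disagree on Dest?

328

Pilot=313: row 1 → Dest = 434 ✓
Pilot=329: row 2 → Dest = 428 ✓
Pilot=328: rows 3, 12 → Dest takes values {438, 434} — violation
Pilot=316: rows 4, 5 → Dest = 430, 430 ✓
Pilot=324: row 6 → Dest = 426 ✓
Pilot=323: row 7 → Dest = 431 ✓
Pilot=325: row 8 → Dest = 429 ✓
Pilot=326: row 9 → Dest = 426 ✓
Pilot=315: row 10 → Dest = 436 ✓
Pilot=322: row 11 → Dest = 438 ✓
The only Pilot value with inconsistent Dest is Pilot=328.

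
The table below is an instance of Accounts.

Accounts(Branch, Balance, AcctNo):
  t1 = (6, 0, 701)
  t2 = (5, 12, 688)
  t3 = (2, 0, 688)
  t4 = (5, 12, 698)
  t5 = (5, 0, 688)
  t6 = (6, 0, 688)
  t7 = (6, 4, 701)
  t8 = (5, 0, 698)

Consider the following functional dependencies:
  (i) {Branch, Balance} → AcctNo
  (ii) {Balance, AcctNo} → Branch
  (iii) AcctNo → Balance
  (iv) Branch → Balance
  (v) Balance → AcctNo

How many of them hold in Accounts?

(i) {Branch, Balance} → AcctNo: (Branch=6, Balance=0): rows 1, 6 → AcctNo takes values {701, 688} — violation; (Branch=5, Balance=12): rows 2, 4 → AcctNo takes values {688, 698} — violation; (Branch=5, Balance=0): rows 5, 8 → AcctNo takes values {688, 698} — violation — fails.
(ii) {Balance, AcctNo} → Branch: (Balance=0, AcctNo=688): rows 3, 5, 6 → Branch takes values {2, 5, 6} — violation — fails.
(iii) AcctNo → Balance: AcctNo=701: rows 1, 7 → Balance takes values {0, 4} — violation; AcctNo=688: rows 2, 3, 5, 6 → Balance takes values {12, 0} — violation; AcctNo=698: rows 4, 8 → Balance takes values {12, 0} — violation — fails.
(iv) Branch → Balance: Branch=6: rows 1, 6, 7 → Balance takes values {0, 4} — violation; Branch=5: rows 2, 4, 5, 8 → Balance takes values {12, 0} — violation — fails.
(v) Balance → AcctNo: Balance=0: rows 1, 3, 5, 6, 8 → AcctNo takes values {701, 688, 698} — violation; Balance=12: rows 2, 4 → AcctNo takes values {688, 698} — violation — fails.
None of the 5 dependencies hold.

0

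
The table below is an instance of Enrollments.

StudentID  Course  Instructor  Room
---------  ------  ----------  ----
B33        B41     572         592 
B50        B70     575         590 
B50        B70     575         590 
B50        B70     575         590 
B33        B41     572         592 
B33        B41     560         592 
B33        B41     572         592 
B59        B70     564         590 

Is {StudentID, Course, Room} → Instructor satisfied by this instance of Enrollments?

(StudentID=B33, Course=B41, Room=592): 4 rows → Instructor takes values {572, 560} — violation
(StudentID=B50, Course=B70, Room=590): 3 rows → Instructor = 575, 575, 575 ✓
(StudentID=B59, Course=B70, Room=590): 1 row → Instructor = 564 ✓
Two rows agree on {StudentID, Course, Room} but differ on Instructor, so {StudentID, Course, Room} → Instructor does not hold.

No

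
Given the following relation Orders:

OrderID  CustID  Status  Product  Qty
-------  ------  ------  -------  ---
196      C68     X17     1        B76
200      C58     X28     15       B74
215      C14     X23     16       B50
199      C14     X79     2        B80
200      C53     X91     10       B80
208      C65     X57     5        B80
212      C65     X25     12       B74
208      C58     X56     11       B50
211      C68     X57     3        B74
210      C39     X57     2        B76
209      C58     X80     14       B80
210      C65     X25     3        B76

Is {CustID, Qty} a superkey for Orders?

All 12 rows have distinct {CustID, Qty} values, so {CustID, Qty} → (all attributes) holds and {CustID, Qty} is a superkey.

Yes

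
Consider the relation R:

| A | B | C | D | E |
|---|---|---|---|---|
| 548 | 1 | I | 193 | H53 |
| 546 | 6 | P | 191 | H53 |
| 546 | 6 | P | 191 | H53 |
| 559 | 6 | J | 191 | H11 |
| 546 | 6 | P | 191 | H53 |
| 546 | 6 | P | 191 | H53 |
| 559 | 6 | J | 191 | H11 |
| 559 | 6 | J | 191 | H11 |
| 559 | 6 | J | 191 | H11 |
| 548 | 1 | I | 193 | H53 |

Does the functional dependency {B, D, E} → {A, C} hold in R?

Yes

(B=1, D=193, E=H53): 2 rows → {A,C} = (548, I), (548, I) ✓
(B=6, D=191, E=H53): 4 rows → {A,C} = (546, P), (546, P), (546, P), (546, P) ✓
(B=6, D=191, E=H11): 4 rows → {A,C} = (559, J), (559, J), (559, J), (559, J) ✓
Every {B, D, E} value is associated with a single {A, C} value, so {B, D, E} → {A, C} holds.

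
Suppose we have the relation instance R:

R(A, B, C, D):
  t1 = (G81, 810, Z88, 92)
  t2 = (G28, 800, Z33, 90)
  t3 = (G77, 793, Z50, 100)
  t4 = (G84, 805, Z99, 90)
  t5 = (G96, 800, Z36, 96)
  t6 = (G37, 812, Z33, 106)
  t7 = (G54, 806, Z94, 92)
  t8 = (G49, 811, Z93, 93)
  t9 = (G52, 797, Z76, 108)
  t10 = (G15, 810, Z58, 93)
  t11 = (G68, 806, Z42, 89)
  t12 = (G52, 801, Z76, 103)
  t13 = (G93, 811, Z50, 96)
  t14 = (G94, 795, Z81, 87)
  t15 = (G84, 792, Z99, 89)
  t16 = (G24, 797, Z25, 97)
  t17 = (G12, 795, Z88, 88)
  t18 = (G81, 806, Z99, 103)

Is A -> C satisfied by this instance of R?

A=G81: rows 1, 18 → C takes values {Z88, Z99} — violation
A=G28: row 2 → C = Z33 ✓
A=G77: row 3 → C = Z50 ✓
A=G84: rows 4, 15 → C = Z99, Z99 ✓
A=G96: row 5 → C = Z36 ✓
A=G37: row 6 → C = Z33 ✓
A=G54: row 7 → C = Z94 ✓
A=G49: row 8 → C = Z93 ✓
A=G52: rows 9, 12 → C = Z76, Z76 ✓
A=G15: row 10 → C = Z58 ✓
A=G68: row 11 → C = Z42 ✓
A=G93: row 13 → C = Z50 ✓
A=G94: row 14 → C = Z81 ✓
A=G24: row 16 → C = Z25 ✓
A=G12: row 17 → C = Z88 ✓
Two rows agree on A but differ on C, so A -> C does not hold.

No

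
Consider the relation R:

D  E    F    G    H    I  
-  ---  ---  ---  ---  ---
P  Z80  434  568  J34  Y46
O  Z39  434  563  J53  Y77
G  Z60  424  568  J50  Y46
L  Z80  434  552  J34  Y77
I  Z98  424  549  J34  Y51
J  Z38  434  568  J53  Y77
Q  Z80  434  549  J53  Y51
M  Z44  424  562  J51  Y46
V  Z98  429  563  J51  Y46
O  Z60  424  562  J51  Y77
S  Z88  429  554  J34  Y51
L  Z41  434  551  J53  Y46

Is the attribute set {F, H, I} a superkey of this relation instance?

No

Two distinct rows share (F=434, H=J53, I=Y77), so {F, H, I} does not determine every attribute — not a superkey.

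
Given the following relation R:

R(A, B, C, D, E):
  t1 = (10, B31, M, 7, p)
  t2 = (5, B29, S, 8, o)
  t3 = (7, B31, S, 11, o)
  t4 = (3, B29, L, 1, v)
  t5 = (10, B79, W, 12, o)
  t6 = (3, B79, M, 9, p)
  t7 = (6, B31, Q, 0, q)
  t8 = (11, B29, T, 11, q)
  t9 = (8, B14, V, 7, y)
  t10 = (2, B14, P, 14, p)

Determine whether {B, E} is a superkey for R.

All 10 rows have distinct {B, E} values, so {B, E} → (all attributes) holds and {B, E} is a superkey.

Yes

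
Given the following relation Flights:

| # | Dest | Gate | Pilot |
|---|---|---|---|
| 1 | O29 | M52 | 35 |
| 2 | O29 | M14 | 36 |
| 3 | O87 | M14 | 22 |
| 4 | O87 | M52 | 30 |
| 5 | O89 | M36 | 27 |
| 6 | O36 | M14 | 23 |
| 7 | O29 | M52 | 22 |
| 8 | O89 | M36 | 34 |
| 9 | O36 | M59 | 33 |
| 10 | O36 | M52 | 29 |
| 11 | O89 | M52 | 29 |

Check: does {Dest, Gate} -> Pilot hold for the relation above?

No

(Dest=O29, Gate=M52): rows 1, 7 → Pilot takes values {35, 22} — violation
(Dest=O29, Gate=M14): row 2 → Pilot = 36 ✓
(Dest=O87, Gate=M14): row 3 → Pilot = 22 ✓
(Dest=O87, Gate=M52): row 4 → Pilot = 30 ✓
(Dest=O89, Gate=M36): rows 5, 8 → Pilot takes values {27, 34} — violation
(Dest=O36, Gate=M14): row 6 → Pilot = 23 ✓
(Dest=O36, Gate=M59): row 9 → Pilot = 33 ✓
(Dest=O36, Gate=M52): row 10 → Pilot = 29 ✓
(Dest=O89, Gate=M52): row 11 → Pilot = 29 ✓
Two rows agree on {Dest, Gate} but differ on Pilot, so {Dest, Gate} -> Pilot does not hold.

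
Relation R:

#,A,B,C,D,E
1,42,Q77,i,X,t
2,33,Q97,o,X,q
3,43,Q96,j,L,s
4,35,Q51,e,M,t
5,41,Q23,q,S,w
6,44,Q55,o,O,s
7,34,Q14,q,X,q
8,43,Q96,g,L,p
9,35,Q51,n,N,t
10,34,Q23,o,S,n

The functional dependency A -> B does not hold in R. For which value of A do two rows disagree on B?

34

A=42: row 1 → B = Q77 ✓
A=33: row 2 → B = Q97 ✓
A=43: rows 3, 8 → B = Q96, Q96 ✓
A=35: rows 4, 9 → B = Q51, Q51 ✓
A=41: row 5 → B = Q23 ✓
A=44: row 6 → B = Q55 ✓
A=34: rows 7, 10 → B takes values {Q14, Q23} — violation
The only A value with inconsistent B is A=34.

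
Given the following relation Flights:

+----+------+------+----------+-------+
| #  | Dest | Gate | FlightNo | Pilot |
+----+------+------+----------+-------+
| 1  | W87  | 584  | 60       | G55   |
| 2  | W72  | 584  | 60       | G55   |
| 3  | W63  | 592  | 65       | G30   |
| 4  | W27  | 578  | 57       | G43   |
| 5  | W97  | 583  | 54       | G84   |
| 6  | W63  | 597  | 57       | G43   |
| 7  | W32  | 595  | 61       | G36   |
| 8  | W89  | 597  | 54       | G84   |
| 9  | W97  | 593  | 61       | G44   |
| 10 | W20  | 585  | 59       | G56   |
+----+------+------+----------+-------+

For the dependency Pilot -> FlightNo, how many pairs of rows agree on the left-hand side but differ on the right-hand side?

Pilot=G55: all 2 rows agree on FlightNo — 0 pairs.
Pilot=G43: all 2 rows agree on FlightNo — 0 pairs.
Pilot=G84: all 2 rows agree on FlightNo — 0 pairs.

0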